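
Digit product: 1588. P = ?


1 × 5 × 8 × 8 = 320


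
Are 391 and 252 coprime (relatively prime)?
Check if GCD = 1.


Euclidean algorithm:
391 = 1 * 252 + 139
252 = 1 * 139 + 113
139 = 1 * 113 + 26
113 = 4 * 26 + 9
26 = 2 * 9 + 8
9 = 1 * 8 + 1
8 = 8 * 1 + 0
GCD(391, 252) = 1

Yes, coprime (GCD = 1)


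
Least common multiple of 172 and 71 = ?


GCD(172, 71) = 1
LCM = 172*71/1 = 12212/1 = 12212

LCM = 12212


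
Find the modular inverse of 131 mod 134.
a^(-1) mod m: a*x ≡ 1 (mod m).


Use the extended Euclidean algorithm on (134, 131); each row r = 134*s + 131*t:
r=134, s=1, t=0
r=131, s=0, t=1
q=1: r=3, s=1, t=-1   [134*(1) + 131*(-1) = 3]
q=43: r=2, s=-43, t=44   [134*(-43) + 131*(44) = 2]
q=1: r=1, s=44, t=-45   [134*(44) + 131*(-45) = 1]
q=2: r=0, s=-131, t=134   [134*(-131) + 131*(134) = 0]
GCD = 1 with t = -45, so 131*(-45) ≡ 1 (mod 134)
Inverse = -45 mod 134 = 89
Check: 131 * 89 = 11659 ≡ 1 (mod 134)

131^(-1) ≡ 89 (mod 134)


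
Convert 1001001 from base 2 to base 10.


1001001 (base 2) = 73 (decimal)
73 (decimal) = 73 (base 10)


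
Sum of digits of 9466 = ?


9 + 4 + 6 + 6 = 25


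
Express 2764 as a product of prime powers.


2764 / 2 = 1382
1382 / 2 = 691
691 / 691 = 1
2764 = 2^2 × 691


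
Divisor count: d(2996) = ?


2996 = 2^2 × 7^1 × 107^1
d(2996) = (2+1) × (1+1) × (1+1) = 12

12 divisors


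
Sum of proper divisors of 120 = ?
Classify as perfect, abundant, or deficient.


Proper divisors: 1, 2, 3, 4, 5, 6, 8, 10, 12, 15, 20, 24, 30, 40, 60
Sum = 1 + 2 + 3 + 4 + 5 + 6 + 8 + 10 + 12 + 15 + 20 + 24 + 30 + 40 + 60 = 240
240 > 120 → abundant

s(120) = 240 (abundant)


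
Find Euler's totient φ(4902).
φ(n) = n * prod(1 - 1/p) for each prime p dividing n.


4902 = 2 × 3 × 19 × 43
Prime factors: 2, 3, 19, 43
φ(4902) = 4902 × (1-1/2) × (1-1/3) × (1-1/19) × (1-1/43)
= 4902 × 1/2 × 2/3 × 18/19 × 42/43 = 1512

φ(4902) = 1512


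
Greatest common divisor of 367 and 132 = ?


367 = 2 * 132 + 103
132 = 1 * 103 + 29
103 = 3 * 29 + 16
29 = 1 * 16 + 13
16 = 1 * 13 + 3
13 = 4 * 3 + 1
3 = 3 * 1 + 0
GCD = 1


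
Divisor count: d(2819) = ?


2819 = 2819^1
d(2819) = (1+1) = 2

2 divisors


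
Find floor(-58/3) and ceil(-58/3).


-58/3 = -19.3333
floor = -20
ceil = -19

floor = -20, ceil = -19


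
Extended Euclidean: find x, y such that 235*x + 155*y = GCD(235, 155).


Tabular extended Euclidean (each row: r = 235*s + 155*t):
r=235, s=1, t=0
r=155, s=0, t=1
q=1: r=80, s=1, t=-1   [235*(1) + 155*(-1) = 80]
q=1: r=75, s=-1, t=2   [235*(-1) + 155*(2) = 75]
q=1: r=5, s=2, t=-3   [235*(2) + 155*(-3) = 5]
q=15: r=0, s=-31, t=47   [235*(-31) + 155*(47) = 0]
GCD = 5; from the row with r=5: x=2, y=-3
Check: 235*(2) + 155*(-3) = 470 - 465 = 5

GCD = 5, x = 2, y = -3


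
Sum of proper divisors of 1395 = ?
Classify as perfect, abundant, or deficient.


Proper divisors: 1, 3, 5, 9, 15, 31, 45, 93, 155, 279, 465
Sum = 1 + 3 + 5 + 9 + 15 + 31 + 45 + 93 + 155 + 279 + 465 = 1101
1101 < 1395 → deficient

s(1395) = 1101 (deficient)


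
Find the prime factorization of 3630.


3630 / 2 = 1815
1815 / 3 = 605
605 / 5 = 121
121 / 11 = 11
11 / 11 = 1
3630 = 2 × 3 × 5 × 11^2


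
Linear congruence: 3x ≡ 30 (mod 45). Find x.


GCD(3, 45) = 3 divides 30
Divide: 1x ≡ 10 (mod 15)
x ≡ 10 (mod 15)


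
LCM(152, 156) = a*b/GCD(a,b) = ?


GCD(152, 156) = 4
LCM = 152*156/4 = 23712/4 = 5928

LCM = 5928


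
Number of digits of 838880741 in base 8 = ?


838880741 in base 8 = 6200046745
Number of digits = 10

10 digits (base 8)


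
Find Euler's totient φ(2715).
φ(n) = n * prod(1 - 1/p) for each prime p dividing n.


2715 = 3 × 5 × 181
Prime factors: 3, 5, 181
φ(2715) = 2715 × (1-1/3) × (1-1/5) × (1-1/181)
= 2715 × 2/3 × 4/5 × 180/181 = 1440

φ(2715) = 1440


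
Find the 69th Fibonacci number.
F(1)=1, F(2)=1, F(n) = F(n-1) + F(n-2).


Sequence: 1, 1, 2, 3, 5, 8, 13, 21, 34, 55, 89, 144, 233, 377, 610, 987, 1597, 2584, 4181, 6765, 10946, 17711, 28657, 46368, 75025, 121393, 196418, 317811, 514229, 832040, 1346269, 2178309, 3524578, 5702887, 9227465, 14930352, 24157817, 39088169, 63245986, 102334155, 165580141, 267914296, 433494437, 701408733, 1134903170, 1836311903, 2971215073, 4807526976, 7778742049, 12586269025, 20365011074, 32951280099, 53316291173, 86267571272, 139583862445, 225851433717, 365435296162, 591286729879, 956722026041, 1548008755920, 2504730781961, 4052739537881, 6557470319842, 10610209857723, 17167680177565, 27777890035288, 44945570212853, 72723460248141, 117669030460994
F(69) = 117669030460994


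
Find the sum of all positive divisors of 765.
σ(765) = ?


Divisors of 765: 1, 3, 5, 9, 15, 17, 45, 51, 85, 153, 255, 765
Sum = 1 + 3 + 5 + 9 + 15 + 17 + 45 + 51 + 85 + 153 + 255 + 765 = 1404

σ(765) = 1404


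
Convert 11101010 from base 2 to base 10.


11101010 (base 2) = 234 (decimal)
234 (decimal) = 234 (base 10)


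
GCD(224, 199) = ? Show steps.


224 = 1 * 199 + 25
199 = 7 * 25 + 24
25 = 1 * 24 + 1
24 = 24 * 1 + 0
GCD = 1


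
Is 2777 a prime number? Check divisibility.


Check divisors up to sqrt(2777) = 52.6972
No divisors found.
2777 is prime.

Yes, 2777 is prime


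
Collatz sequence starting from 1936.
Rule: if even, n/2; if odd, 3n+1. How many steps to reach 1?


1936 → 968 → 484 → 242 → 121 → 364 → 182 → 91 → 274 → 137 → 412 → 206 → 103 → 310 → 155 → 466 → 233 → 700 → 350 → 175 → 526 → 263 → 790 → 395 → 1186 → 593 → 1780 → 890 → 445 → 1336 → 668 → 334 → 167 → 502 → 251 → 754 → 377 → 1132 → 566 → 283 → 850 → 425 → 1276 → 638 → 319 → 958 → 479 → 1438 → 719 → 2158 → 1079 → 3238 → 1619 → 4858 → 2429 → 7288 → 3644 → 1822 → 911 → 2734 → 1367 → 4102 → 2051 → 6154 → 3077 → 9232 → 4616 → 2308 → 1154 → 577 → 1732 → 866 → 433 → 1300 → 650 → 325 → 976 → 488 → 244 → 122 → 61 → 184 → 92 → 46 → 23 → 70 → 35 → 106 → 53 → 160 → 80 → 40 → 20 → 10 → 5 → 16 → 8 → 4 → 2 → 1
Total steps = 99

99 steps


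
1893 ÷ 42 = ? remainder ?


1893 = 42 * 45 + 3
Check: 1890 + 3 = 1893

q = 45, r = 3


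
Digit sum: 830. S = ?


8 + 3 + 0 = 11


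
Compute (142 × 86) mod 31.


142 × 86 = 12212
12212 mod 31 = 29


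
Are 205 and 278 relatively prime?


Euclidean algorithm:
278 = 1 * 205 + 73
205 = 2 * 73 + 59
73 = 1 * 59 + 14
59 = 4 * 14 + 3
14 = 4 * 3 + 2
3 = 1 * 2 + 1
2 = 2 * 1 + 0
GCD(205, 278) = 1

Yes, coprime (GCD = 1)


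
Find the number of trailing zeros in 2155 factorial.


floor(2155/5) = 431
floor(2155/25) = 86
floor(2155/125) = 17
floor(2155/625) = 3
Total = 537

537 trailing zeros


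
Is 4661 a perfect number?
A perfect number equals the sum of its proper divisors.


Proper divisors of 4661: 1, 59, 79
Sum = 1 + 59 + 79 = 139

No, 4661 is not perfect (139 ≠ 4661)


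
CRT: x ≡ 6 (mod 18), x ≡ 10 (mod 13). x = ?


M = 18*13 = 234
M1 = M/18 = 13, M2 = M/13 = 18
M1^(-1) mod 18 = 7, M2^(-1) mod 13 = 8
x = 6*13*7 + 10*18*8 = 1986
1986 mod 234 = 114
Check: 114 mod 18 = 6 ✓, 114 mod 13 = 10 ✓

x ≡ 114 (mod 234)


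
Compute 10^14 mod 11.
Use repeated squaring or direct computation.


10^1 mod 11 = 10
10^2 mod 11 = 1
10^3 mod 11 = 10
10^4 mod 11 = 1
10^5 mod 11 = 10
10^6 mod 11 = 1
10^7 mod 11 = 10
10^8 mod 11 = 1
10^9 mod 11 = 10
10^10 mod 11 = 1
10^11 mod 11 = 10
10^12 mod 11 = 1
10^13 mod 11 = 10
10^14 mod 11 = 1


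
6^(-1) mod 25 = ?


Use the extended Euclidean algorithm on (25, 6); each row r = 25*s + 6*t:
r=25, s=1, t=0
r=6, s=0, t=1
q=4: r=1, s=1, t=-4   [25*(1) + 6*(-4) = 1]
q=6: r=0, s=-6, t=25   [25*(-6) + 6*(25) = 0]
GCD = 1 with t = -4, so 6*(-4) ≡ 1 (mod 25)
Inverse = -4 mod 25 = 21
Check: 6 * 21 = 126 ≡ 1 (mod 25)

6^(-1) ≡ 21 (mod 25)


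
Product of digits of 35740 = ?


3 × 5 × 7 × 4 × 0 = 0


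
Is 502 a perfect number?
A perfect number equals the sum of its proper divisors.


Proper divisors of 502: 1, 2, 251
Sum = 1 + 2 + 251 = 254

No, 502 is not perfect (254 ≠ 502)


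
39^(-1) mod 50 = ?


Use the extended Euclidean algorithm on (50, 39); each row r = 50*s + 39*t:
r=50, s=1, t=0
r=39, s=0, t=1
q=1: r=11, s=1, t=-1   [50*(1) + 39*(-1) = 11]
q=3: r=6, s=-3, t=4   [50*(-3) + 39*(4) = 6]
q=1: r=5, s=4, t=-5   [50*(4) + 39*(-5) = 5]
q=1: r=1, s=-7, t=9   [50*(-7) + 39*(9) = 1]
q=5: r=0, s=39, t=-50   [50*(39) + 39*(-50) = 0]
GCD = 1 with t = 9, so 39*(9) ≡ 1 (mod 50)
Inverse = 9 mod 50 = 9
Check: 39 * 9 = 351 ≡ 1 (mod 50)

39^(-1) ≡ 9 (mod 50)


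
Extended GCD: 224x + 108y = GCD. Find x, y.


Tabular extended Euclidean (each row: r = 224*s + 108*t):
r=224, s=1, t=0
r=108, s=0, t=1
q=2: r=8, s=1, t=-2   [224*(1) + 108*(-2) = 8]
q=13: r=4, s=-13, t=27   [224*(-13) + 108*(27) = 4]
q=2: r=0, s=27, t=-56   [224*(27) + 108*(-56) = 0]
GCD = 4; from the row with r=4: x=-13, y=27
Check: 224*(-13) + 108*(27) = -2912 + 2916 = 4

GCD = 4, x = -13, y = 27


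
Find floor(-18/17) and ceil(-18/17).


-18/17 = -1.0588
floor = -2
ceil = -1

floor = -2, ceil = -1


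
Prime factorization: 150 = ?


150 / 2 = 75
75 / 3 = 25
25 / 5 = 5
5 / 5 = 1
150 = 2 × 3 × 5^2


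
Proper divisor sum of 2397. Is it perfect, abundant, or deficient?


Proper divisors: 1, 3, 17, 47, 51, 141, 799
Sum = 1 + 3 + 17 + 47 + 51 + 141 + 799 = 1059
1059 < 2397 → deficient

s(2397) = 1059 (deficient)


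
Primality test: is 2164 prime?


2164 / 2 = 1082 (exact division)
2164 is NOT prime.

No, 2164 is not prime


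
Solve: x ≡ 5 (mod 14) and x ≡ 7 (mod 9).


M = 14*9 = 126
M1 = M/14 = 9, M2 = M/9 = 14
M1^(-1) mod 14 = 11, M2^(-1) mod 9 = 2
x = 5*9*11 + 7*14*2 = 691
691 mod 126 = 61
Check: 61 mod 14 = 5 ✓, 61 mod 9 = 7 ✓

x ≡ 61 (mod 126)


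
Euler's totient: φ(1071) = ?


1071 = 3^2 × 7 × 17
Prime factors: 3, 7, 17
φ(1071) = 1071 × (1-1/3) × (1-1/7) × (1-1/17)
= 1071 × 2/3 × 6/7 × 16/17 = 576

φ(1071) = 576


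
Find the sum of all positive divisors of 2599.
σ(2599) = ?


Divisors of 2599: 1, 23, 113, 2599
Sum = 1 + 23 + 113 + 2599 = 2736

σ(2599) = 2736


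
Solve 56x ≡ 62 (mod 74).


GCD(56, 74) = 2 divides 62
Divide: 28x ≡ 31 (mod 37)
x ≡ 13 (mod 37)


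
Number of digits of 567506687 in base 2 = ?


567506687 in base 2 = 100001110100110111011011111111
Number of digits = 30

30 digits (base 2)


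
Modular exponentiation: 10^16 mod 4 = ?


10^1 mod 4 = 2
10^2 mod 4 = 0
10^3 mod 4 = 0
10^4 mod 4 = 0
10^5 mod 4 = 0
10^6 mod 4 = 0
10^7 mod 4 = 0
10^8 mod 4 = 0
10^9 mod 4 = 0
10^10 mod 4 = 0
10^11 mod 4 = 0
10^12 mod 4 = 0
10^13 mod 4 = 0
10^14 mod 4 = 0
10^15 mod 4 = 0
10^16 mod 4 = 0


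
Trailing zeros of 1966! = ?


floor(1966/5) = 393
floor(1966/25) = 78
floor(1966/125) = 15
floor(1966/625) = 3
Total = 489

489 trailing zeros


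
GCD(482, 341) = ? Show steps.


482 = 1 * 341 + 141
341 = 2 * 141 + 59
141 = 2 * 59 + 23
59 = 2 * 23 + 13
23 = 1 * 13 + 10
13 = 1 * 10 + 3
10 = 3 * 3 + 1
3 = 3 * 1 + 0
GCD = 1


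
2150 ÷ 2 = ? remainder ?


2150 = 2 * 1075 + 0
Check: 2150 + 0 = 2150

q = 1075, r = 0


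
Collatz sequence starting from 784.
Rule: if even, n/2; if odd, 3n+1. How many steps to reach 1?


784 → 392 → 196 → 98 → 49 → 148 → 74 → 37 → 112 → 56 → 28 → 14 → 7 → 22 → 11 → 34 → 17 → 52 → 26 → 13 → 40 → 20 → 10 → 5 → 16 → 8 → 4 → 2 → 1
Total steps = 28

28 steps


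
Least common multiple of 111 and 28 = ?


GCD(111, 28) = 1
LCM = 111*28/1 = 3108/1 = 3108

LCM = 3108


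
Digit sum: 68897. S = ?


6 + 8 + 8 + 9 + 7 = 38


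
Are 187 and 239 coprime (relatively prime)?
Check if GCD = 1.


Euclidean algorithm:
239 = 1 * 187 + 52
187 = 3 * 52 + 31
52 = 1 * 31 + 21
31 = 1 * 21 + 10
21 = 2 * 10 + 1
10 = 10 * 1 + 0
GCD(187, 239) = 1

Yes, coprime (GCD = 1)


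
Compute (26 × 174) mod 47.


26 × 174 = 4524
4524 mod 47 = 12


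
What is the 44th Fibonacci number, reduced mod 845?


F(k) mod 845 for k=1..44:
1, 1, 2, 3, 5, 8, 13, 21, 34, 55, 89, 144, 233, 377, 610, 142, 752, 49, 801, 5, 806, 811, 772, 738, 665, 558, 378, 91, 469, 560, 184, 744, 83, 827, 65, 47, 112, 159, 271, 430, 701, 286, 142, 428
F(44) mod 845 = 428


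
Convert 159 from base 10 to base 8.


159 (base 10) = 159 (decimal)
159 (decimal) = 237 (base 8)


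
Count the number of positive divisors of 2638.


2638 = 2^1 × 1319^1
d(2638) = (1+1) × (1+1) = 4

4 divisors


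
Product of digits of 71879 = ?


7 × 1 × 8 × 7 × 9 = 3528


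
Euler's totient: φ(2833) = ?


2833 = 2833
Prime factors: 2833
φ(2833) = 2833 × (1-1/2833)
= 2833 × 2832/2833 = 2832

φ(2833) = 2832


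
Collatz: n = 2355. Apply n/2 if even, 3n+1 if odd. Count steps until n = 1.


2355 → 7066 → 3533 → 10600 → 5300 → 2650 → 1325 → 3976 → 1988 → 994 → 497 → 1492 → 746 → 373 → 1120 → 560 → 280 → 140 → 70 → 35 → 106 → 53 → 160 → 80 → 40 → 20 → 10 → 5 → 16 → 8 → 4 → 2 → 1
Total steps = 32

32 steps


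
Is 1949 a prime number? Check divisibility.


Check divisors up to sqrt(1949) = 44.1475
No divisors found.
1949 is prime.

Yes, 1949 is prime


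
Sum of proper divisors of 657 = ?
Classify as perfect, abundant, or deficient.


Proper divisors: 1, 3, 9, 73, 219
Sum = 1 + 3 + 9 + 73 + 219 = 305
305 < 657 → deficient

s(657) = 305 (deficient)


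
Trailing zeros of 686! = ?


floor(686/5) = 137
floor(686/25) = 27
floor(686/125) = 5
floor(686/625) = 1
Total = 170

170 trailing zeros


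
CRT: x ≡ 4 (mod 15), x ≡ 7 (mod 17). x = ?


M = 15*17 = 255
M1 = M/15 = 17, M2 = M/17 = 15
M1^(-1) mod 15 = 8, M2^(-1) mod 17 = 8
x = 4*17*8 + 7*15*8 = 1384
1384 mod 255 = 109
Check: 109 mod 15 = 4 ✓, 109 mod 17 = 7 ✓

x ≡ 109 (mod 255)


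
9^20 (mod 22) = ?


9^1 mod 22 = 9
9^2 mod 22 = 15
9^3 mod 22 = 3
9^4 mod 22 = 5
9^5 mod 22 = 1
9^6 mod 22 = 9
9^7 mod 22 = 15
9^8 mod 22 = 3
9^9 mod 22 = 5
9^10 mod 22 = 1
9^11 mod 22 = 9
9^12 mod 22 = 15
9^13 mod 22 = 3
9^14 mod 22 = 5
9^15 mod 22 = 1
9^16 mod 22 = 9
9^17 mod 22 = 15
9^18 mod 22 = 3
9^19 mod 22 = 5
9^20 mod 22 = 1


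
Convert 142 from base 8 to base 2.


142 (base 8) = 98 (decimal)
98 (decimal) = 1100010 (base 2)


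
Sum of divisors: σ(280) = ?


Divisors of 280: 1, 2, 4, 5, 7, 8, 10, 14, 20, 28, 35, 40, 56, 70, 140, 280
Sum = 1 + 2 + 4 + 5 + 7 + 8 + 10 + 14 + 20 + 28 + 35 + 40 + 56 + 70 + 140 + 280 = 720

σ(280) = 720


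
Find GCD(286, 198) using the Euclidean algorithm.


286 = 1 * 198 + 88
198 = 2 * 88 + 22
88 = 4 * 22 + 0
GCD = 22


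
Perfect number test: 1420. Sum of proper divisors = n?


Proper divisors of 1420: 1, 2, 4, 5, 10, 20, 71, 142, 284, 355, 710
Sum = 1 + 2 + 4 + 5 + 10 + 20 + 71 + 142 + 284 + 355 + 710 = 1604

No, 1420 is not perfect (1604 ≠ 1420)


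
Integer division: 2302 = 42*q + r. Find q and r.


2302 = 42 * 54 + 34
Check: 2268 + 34 = 2302

q = 54, r = 34


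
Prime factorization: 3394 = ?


3394 / 2 = 1697
1697 / 1697 = 1
3394 = 2 × 1697


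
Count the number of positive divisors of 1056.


1056 = 2^5 × 3^1 × 11^1
d(1056) = (5+1) × (1+1) × (1+1) = 24

24 divisors


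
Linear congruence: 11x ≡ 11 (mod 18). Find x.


GCD(11, 18) = 1, unique solution
a^(-1) mod 18 = 5
x = 5 * 11 mod 18 = 1

x ≡ 1 (mod 18)


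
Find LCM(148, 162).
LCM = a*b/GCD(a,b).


GCD(148, 162) = 2
LCM = 148*162/2 = 23976/2 = 11988

LCM = 11988


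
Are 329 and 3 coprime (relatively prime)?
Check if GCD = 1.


Euclidean algorithm:
329 = 109 * 3 + 2
3 = 1 * 2 + 1
2 = 2 * 1 + 0
GCD(329, 3) = 1

Yes, coprime (GCD = 1)


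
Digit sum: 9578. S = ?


9 + 5 + 7 + 8 = 29


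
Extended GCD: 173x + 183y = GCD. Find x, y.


Tabular extended Euclidean (each row: r = 173*s + 183*t):
r=173, s=1, t=0
r=183, s=0, t=1
q=0: r=173, s=1, t=0   [173*(1) + 183*(0) = 173]
q=1: r=10, s=-1, t=1   [173*(-1) + 183*(1) = 10]
q=17: r=3, s=18, t=-17   [173*(18) + 183*(-17) = 3]
q=3: r=1, s=-55, t=52   [173*(-55) + 183*(52) = 1]
q=3: r=0, s=183, t=-173   [173*(183) + 183*(-173) = 0]
GCD = 1; from the row with r=1: x=-55, y=52
Check: 173*(-55) + 183*(52) = -9515 + 9516 = 1

GCD = 1, x = -55, y = 52


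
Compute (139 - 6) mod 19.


139 - 6 = 133
133 mod 19 = 0


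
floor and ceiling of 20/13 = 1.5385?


20/13 = 1.5385
floor = 1
ceil = 2

floor = 1, ceil = 2


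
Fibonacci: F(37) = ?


Sequence: 1, 1, 2, 3, 5, 8, 13, 21, 34, 55, 89, 144, 233, 377, 610, 987, 1597, 2584, 4181, 6765, 10946, 17711, 28657, 46368, 75025, 121393, 196418, 317811, 514229, 832040, 1346269, 2178309, 3524578, 5702887, 9227465, 14930352, 24157817
F(37) = 24157817


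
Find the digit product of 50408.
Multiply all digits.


5 × 0 × 4 × 0 × 8 = 0


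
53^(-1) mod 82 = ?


Use the extended Euclidean algorithm on (82, 53); each row r = 82*s + 53*t:
r=82, s=1, t=0
r=53, s=0, t=1
q=1: r=29, s=1, t=-1   [82*(1) + 53*(-1) = 29]
q=1: r=24, s=-1, t=2   [82*(-1) + 53*(2) = 24]
q=1: r=5, s=2, t=-3   [82*(2) + 53*(-3) = 5]
q=4: r=4, s=-9, t=14   [82*(-9) + 53*(14) = 4]
q=1: r=1, s=11, t=-17   [82*(11) + 53*(-17) = 1]
q=4: r=0, s=-53, t=82   [82*(-53) + 53*(82) = 0]
GCD = 1 with t = -17, so 53*(-17) ≡ 1 (mod 82)
Inverse = -17 mod 82 = 65
Check: 53 * 65 = 3445 ≡ 1 (mod 82)

53^(-1) ≡ 65 (mod 82)


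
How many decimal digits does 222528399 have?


222528399 has 9 digits in base 10
floor(log10(222528399)) + 1 = floor(8.3474) + 1 = 9

9 digits (base 10)


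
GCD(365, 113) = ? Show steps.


365 = 3 * 113 + 26
113 = 4 * 26 + 9
26 = 2 * 9 + 8
9 = 1 * 8 + 1
8 = 8 * 1 + 0
GCD = 1


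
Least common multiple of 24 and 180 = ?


GCD(24, 180) = 12
LCM = 24*180/12 = 4320/12 = 360

LCM = 360


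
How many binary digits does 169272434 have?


169272434 in base 2 = 1010000101101110010001110010
Number of digits = 28

28 digits (base 2)


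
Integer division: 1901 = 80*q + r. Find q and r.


1901 = 80 * 23 + 61
Check: 1840 + 61 = 1901

q = 23, r = 61


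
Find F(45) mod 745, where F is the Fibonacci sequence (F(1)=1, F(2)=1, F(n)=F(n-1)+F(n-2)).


F(k) mod 745 for k=1..45:
1, 1, 2, 3, 5, 8, 13, 21, 34, 55, 89, 144, 233, 377, 610, 242, 107, 349, 456, 60, 516, 576, 347, 178, 525, 703, 483, 441, 179, 620, 54, 674, 728, 657, 640, 552, 447, 254, 701, 210, 166, 376, 542, 173, 715
F(45) mod 745 = 715


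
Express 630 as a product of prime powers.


630 / 2 = 315
315 / 3 = 105
105 / 3 = 35
35 / 5 = 7
7 / 7 = 1
630 = 2 × 3^2 × 5 × 7


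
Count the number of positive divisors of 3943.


3943 = 3943^1
d(3943) = (1+1) = 2

2 divisors


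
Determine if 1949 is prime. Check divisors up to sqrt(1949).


Check divisors up to sqrt(1949) = 44.1475
No divisors found.
1949 is prime.

Yes, 1949 is prime


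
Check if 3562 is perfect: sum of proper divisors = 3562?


Proper divisors of 3562: 1, 2, 13, 26, 137, 274, 1781
Sum = 1 + 2 + 13 + 26 + 137 + 274 + 1781 = 2234

No, 3562 is not perfect (2234 ≠ 3562)


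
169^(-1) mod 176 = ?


Use the extended Euclidean algorithm on (176, 169); each row r = 176*s + 169*t:
r=176, s=1, t=0
r=169, s=0, t=1
q=1: r=7, s=1, t=-1   [176*(1) + 169*(-1) = 7]
q=24: r=1, s=-24, t=25   [176*(-24) + 169*(25) = 1]
q=7: r=0, s=169, t=-176   [176*(169) + 169*(-176) = 0]
GCD = 1 with t = 25, so 169*(25) ≡ 1 (mod 176)
Inverse = 25 mod 176 = 25
Check: 169 * 25 = 4225 ≡ 1 (mod 176)

169^(-1) ≡ 25 (mod 176)


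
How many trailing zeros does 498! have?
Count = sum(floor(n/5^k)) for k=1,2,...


floor(498/5) = 99
floor(498/25) = 19
floor(498/125) = 3
Total = 121

121 trailing zeros


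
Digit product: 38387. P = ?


3 × 8 × 3 × 8 × 7 = 4032


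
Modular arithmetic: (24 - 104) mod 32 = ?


24 - 104 = -80
-80 mod 32 = 16


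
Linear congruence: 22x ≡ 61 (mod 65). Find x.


GCD(22, 65) = 1, unique solution
a^(-1) mod 65 = 3
x = 3 * 61 mod 65 = 53

x ≡ 53 (mod 65)


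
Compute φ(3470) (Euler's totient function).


3470 = 2 × 5 × 347
Prime factors: 2, 5, 347
φ(3470) = 3470 × (1-1/2) × (1-1/5) × (1-1/347)
= 3470 × 1/2 × 4/5 × 346/347 = 1384

φ(3470) = 1384


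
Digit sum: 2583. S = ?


2 + 5 + 8 + 3 = 18


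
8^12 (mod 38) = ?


8^1 mod 38 = 8
8^2 mod 38 = 26
8^3 mod 38 = 18
8^4 mod 38 = 30
8^5 mod 38 = 12
8^6 mod 38 = 20
8^7 mod 38 = 8
8^8 mod 38 = 26
8^9 mod 38 = 18
8^10 mod 38 = 30
8^11 mod 38 = 12
8^12 mod 38 = 20


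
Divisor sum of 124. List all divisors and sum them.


Divisors of 124: 1, 2, 4, 31, 62, 124
Sum = 1 + 2 + 4 + 31 + 62 + 124 = 224

σ(124) = 224


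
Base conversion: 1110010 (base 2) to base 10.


1110010 (base 2) = 114 (decimal)
114 (decimal) = 114 (base 10)


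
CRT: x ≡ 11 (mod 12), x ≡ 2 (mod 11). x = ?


M = 12*11 = 132
M1 = M/12 = 11, M2 = M/11 = 12
M1^(-1) mod 12 = 11, M2^(-1) mod 11 = 1
x = 11*11*11 + 2*12*1 = 1355
1355 mod 132 = 35
Check: 35 mod 12 = 11 ✓, 35 mod 11 = 2 ✓

x ≡ 35 (mod 132)


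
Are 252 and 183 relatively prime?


Euclidean algorithm:
252 = 1 * 183 + 69
183 = 2 * 69 + 45
69 = 1 * 45 + 24
45 = 1 * 24 + 21
24 = 1 * 21 + 3
21 = 7 * 3 + 0
GCD(252, 183) = 3

No, not coprime (GCD = 3)


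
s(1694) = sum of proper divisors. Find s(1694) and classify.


Proper divisors: 1, 2, 7, 11, 14, 22, 77, 121, 154, 242, 847
Sum = 1 + 2 + 7 + 11 + 14 + 22 + 77 + 121 + 154 + 242 + 847 = 1498
1498 < 1694 → deficient

s(1694) = 1498 (deficient)


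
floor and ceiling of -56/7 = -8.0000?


-56/7 = -8.0000
floor = -8
ceil = -8

floor = -8, ceil = -8


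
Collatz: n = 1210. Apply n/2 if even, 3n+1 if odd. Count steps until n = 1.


1210 → 605 → 1816 → 908 → 454 → 227 → 682 → 341 → 1024 → 512 → 256 → 128 → 64 → 32 → 16 → 8 → 4 → 2 → 1
Total steps = 18

18 steps


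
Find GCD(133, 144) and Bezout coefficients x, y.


Tabular extended Euclidean (each row: r = 133*s + 144*t):
r=133, s=1, t=0
r=144, s=0, t=1
q=0: r=133, s=1, t=0   [133*(1) + 144*(0) = 133]
q=1: r=11, s=-1, t=1   [133*(-1) + 144*(1) = 11]
q=12: r=1, s=13, t=-12   [133*(13) + 144*(-12) = 1]
q=11: r=0, s=-144, t=133   [133*(-144) + 144*(133) = 0]
GCD = 1; from the row with r=1: x=13, y=-12
Check: 133*(13) + 144*(-12) = 1729 - 1728 = 1

GCD = 1, x = 13, y = -12


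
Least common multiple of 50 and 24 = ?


GCD(50, 24) = 2
LCM = 50*24/2 = 1200/2 = 600

LCM = 600


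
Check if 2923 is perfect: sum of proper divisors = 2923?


Proper divisors of 2923: 1, 37, 79
Sum = 1 + 37 + 79 = 117

No, 2923 is not perfect (117 ≠ 2923)


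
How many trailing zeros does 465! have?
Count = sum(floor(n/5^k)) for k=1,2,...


floor(465/5) = 93
floor(465/25) = 18
floor(465/125) = 3
Total = 114

114 trailing zeros


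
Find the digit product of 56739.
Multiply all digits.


5 × 6 × 7 × 3 × 9 = 5670


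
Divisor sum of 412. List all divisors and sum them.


Divisors of 412: 1, 2, 4, 103, 206, 412
Sum = 1 + 2 + 4 + 103 + 206 + 412 = 728

σ(412) = 728


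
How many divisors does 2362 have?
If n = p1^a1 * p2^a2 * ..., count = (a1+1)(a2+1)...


2362 = 2^1 × 1181^1
d(2362) = (1+1) × (1+1) = 4

4 divisors


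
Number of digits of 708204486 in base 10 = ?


708204486 has 9 digits in base 10
floor(log10(708204486)) + 1 = floor(8.8502) + 1 = 9

9 digits (base 10)


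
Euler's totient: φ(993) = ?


993 = 3 × 331
Prime factors: 3, 331
φ(993) = 993 × (1-1/3) × (1-1/331)
= 993 × 2/3 × 330/331 = 660

φ(993) = 660


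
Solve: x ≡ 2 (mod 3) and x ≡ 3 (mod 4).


M = 3*4 = 12
M1 = M/3 = 4, M2 = M/4 = 3
M1^(-1) mod 3 = 1, M2^(-1) mod 4 = 3
x = 2*4*1 + 3*3*3 = 35
35 mod 12 = 11
Check: 11 mod 3 = 2 ✓, 11 mod 4 = 3 ✓

x ≡ 11 (mod 12)


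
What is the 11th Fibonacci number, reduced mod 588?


F(k) mod 588 for k=1..11:
1, 1, 2, 3, 5, 8, 13, 21, 34, 55, 89
F(11) mod 588 = 89


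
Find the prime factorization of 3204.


3204 / 2 = 1602
1602 / 2 = 801
801 / 3 = 267
267 / 3 = 89
89 / 89 = 1
3204 = 2^2 × 3^2 × 89


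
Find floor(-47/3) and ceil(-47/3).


-47/3 = -15.6667
floor = -16
ceil = -15

floor = -16, ceil = -15


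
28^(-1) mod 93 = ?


Use the extended Euclidean algorithm on (93, 28); each row r = 93*s + 28*t:
r=93, s=1, t=0
r=28, s=0, t=1
q=3: r=9, s=1, t=-3   [93*(1) + 28*(-3) = 9]
q=3: r=1, s=-3, t=10   [93*(-3) + 28*(10) = 1]
q=9: r=0, s=28, t=-93   [93*(28) + 28*(-93) = 0]
GCD = 1 with t = 10, so 28*(10) ≡ 1 (mod 93)
Inverse = 10 mod 93 = 10
Check: 28 * 10 = 280 ≡ 1 (mod 93)

28^(-1) ≡ 10 (mod 93)


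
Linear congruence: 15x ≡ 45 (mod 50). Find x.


GCD(15, 50) = 5 divides 45
Divide: 3x ≡ 9 (mod 10)
x ≡ 3 (mod 10)


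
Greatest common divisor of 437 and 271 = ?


437 = 1 * 271 + 166
271 = 1 * 166 + 105
166 = 1 * 105 + 61
105 = 1 * 61 + 44
61 = 1 * 44 + 17
44 = 2 * 17 + 10
17 = 1 * 10 + 7
10 = 1 * 7 + 3
7 = 2 * 3 + 1
3 = 3 * 1 + 0
GCD = 1


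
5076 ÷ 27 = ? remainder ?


5076 = 27 * 188 + 0
Check: 5076 + 0 = 5076

q = 188, r = 0


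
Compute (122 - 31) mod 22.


122 - 31 = 91
91 mod 22 = 3


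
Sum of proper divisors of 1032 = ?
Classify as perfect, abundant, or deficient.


Proper divisors: 1, 2, 3, 4, 6, 8, 12, 24, 43, 86, 129, 172, 258, 344, 516
Sum = 1 + 2 + 3 + 4 + 6 + 8 + 12 + 24 + 43 + 86 + 129 + 172 + 258 + 344 + 516 = 1608
1608 > 1032 → abundant

s(1032) = 1608 (abundant)


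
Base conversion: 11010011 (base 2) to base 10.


11010011 (base 2) = 211 (decimal)
211 (decimal) = 211 (base 10)


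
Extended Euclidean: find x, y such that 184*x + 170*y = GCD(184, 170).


Tabular extended Euclidean (each row: r = 184*s + 170*t):
r=184, s=1, t=0
r=170, s=0, t=1
q=1: r=14, s=1, t=-1   [184*(1) + 170*(-1) = 14]
q=12: r=2, s=-12, t=13   [184*(-12) + 170*(13) = 2]
q=7: r=0, s=85, t=-92   [184*(85) + 170*(-92) = 0]
GCD = 2; from the row with r=2: x=-12, y=13
Check: 184*(-12) + 170*(13) = -2208 + 2210 = 2

GCD = 2, x = -12, y = 13


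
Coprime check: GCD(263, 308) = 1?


Euclidean algorithm:
308 = 1 * 263 + 45
263 = 5 * 45 + 38
45 = 1 * 38 + 7
38 = 5 * 7 + 3
7 = 2 * 3 + 1
3 = 3 * 1 + 0
GCD(263, 308) = 1

Yes, coprime (GCD = 1)


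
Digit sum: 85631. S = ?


8 + 5 + 6 + 3 + 1 = 23


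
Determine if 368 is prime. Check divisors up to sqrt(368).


368 / 2 = 184 (exact division)
368 is NOT prime.

No, 368 is not prime


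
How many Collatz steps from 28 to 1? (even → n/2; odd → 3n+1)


28 → 14 → 7 → 22 → 11 → 34 → 17 → 52 → 26 → 13 → 40 → 20 → 10 → 5 → 16 → 8 → 4 → 2 → 1
Total steps = 18

18 steps


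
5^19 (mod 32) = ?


5^1 mod 32 = 5
5^2 mod 32 = 25
5^3 mod 32 = 29
5^4 mod 32 = 17
5^5 mod 32 = 21
5^6 mod 32 = 9
5^7 mod 32 = 13
5^8 mod 32 = 1
5^9 mod 32 = 5
5^10 mod 32 = 25
5^11 mod 32 = 29
5^12 mod 32 = 17
5^13 mod 32 = 21
5^14 mod 32 = 9
5^15 mod 32 = 13
5^16 mod 32 = 1
5^17 mod 32 = 5
5^18 mod 32 = 25
5^19 mod 32 = 29


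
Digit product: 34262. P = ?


3 × 4 × 2 × 6 × 2 = 288


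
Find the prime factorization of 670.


670 / 2 = 335
335 / 5 = 67
67 / 67 = 1
670 = 2 × 5 × 67


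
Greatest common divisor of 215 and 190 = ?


215 = 1 * 190 + 25
190 = 7 * 25 + 15
25 = 1 * 15 + 10
15 = 1 * 10 + 5
10 = 2 * 5 + 0
GCD = 5


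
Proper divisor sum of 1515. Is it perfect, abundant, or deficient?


Proper divisors: 1, 3, 5, 15, 101, 303, 505
Sum = 1 + 3 + 5 + 15 + 101 + 303 + 505 = 933
933 < 1515 → deficient

s(1515) = 933 (deficient)


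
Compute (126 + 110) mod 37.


126 + 110 = 236
236 mod 37 = 14


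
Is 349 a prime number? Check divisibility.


Check divisors up to sqrt(349) = 18.6815
No divisors found.
349 is prime.

Yes, 349 is prime


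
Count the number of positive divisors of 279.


279 = 3^2 × 31^1
d(279) = (2+1) × (1+1) = 6

6 divisors


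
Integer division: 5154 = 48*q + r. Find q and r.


5154 = 48 * 107 + 18
Check: 5136 + 18 = 5154

q = 107, r = 18


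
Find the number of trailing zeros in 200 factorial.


floor(200/5) = 40
floor(200/25) = 8
floor(200/125) = 1
Total = 49

49 trailing zeros


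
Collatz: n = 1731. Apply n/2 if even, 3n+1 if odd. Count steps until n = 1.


1731 → 5194 → 2597 → 7792 → 3896 → 1948 → 974 → 487 → 1462 → 731 → 2194 → 1097 → 3292 → 1646 → 823 → 2470 → 1235 → 3706 → 1853 → 5560 → 2780 → 1390 → 695 → 2086 → 1043 → 3130 → 1565 → 4696 → 2348 → 1174 → 587 → 1762 → 881 → 2644 → 1322 → 661 → 1984 → 992 → 496 → 248 → 124 → 62 → 31 → 94 → 47 → 142 → 71 → 214 → 107 → 322 → 161 → 484 → 242 → 121 → 364 → 182 → 91 → 274 → 137 → 412 → 206 → 103 → 310 → 155 → 466 → 233 → 700 → 350 → 175 → 526 → 263 → 790 → 395 → 1186 → 593 → 1780 → 890 → 445 → 1336 → 668 → 334 → 167 → 502 → 251 → 754 → 377 → 1132 → 566 → 283 → 850 → 425 → 1276 → 638 → 319 → 958 → 479 → 1438 → 719 → 2158 → 1079 → 3238 → 1619 → 4858 → 2429 → 7288 → 3644 → 1822 → 911 → 2734 → 1367 → 4102 → 2051 → 6154 → 3077 → 9232 → 4616 → 2308 → 1154 → 577 → 1732 → 866 → 433 → 1300 → 650 → 325 → 976 → 488 → 244 → 122 → 61 → 184 → 92 → 46 → 23 → 70 → 35 → 106 → 53 → 160 → 80 → 40 → 20 → 10 → 5 → 16 → 8 → 4 → 2 → 1
Total steps = 148

148 steps


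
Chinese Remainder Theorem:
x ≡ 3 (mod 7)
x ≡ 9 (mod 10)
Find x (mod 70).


M = 7*10 = 70
M1 = M/7 = 10, M2 = M/10 = 7
M1^(-1) mod 7 = 5, M2^(-1) mod 10 = 3
x = 3*10*5 + 9*7*3 = 339
339 mod 70 = 59
Check: 59 mod 7 = 3 ✓, 59 mod 10 = 9 ✓

x ≡ 59 (mod 70)


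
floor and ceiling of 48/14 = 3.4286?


48/14 = 3.4286
floor = 3
ceil = 4

floor = 3, ceil = 4


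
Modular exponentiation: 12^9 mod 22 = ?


12^1 mod 22 = 12
12^2 mod 22 = 12
12^3 mod 22 = 12
12^4 mod 22 = 12
12^5 mod 22 = 12
12^6 mod 22 = 12
12^7 mod 22 = 12
12^8 mod 22 = 12
12^9 mod 22 = 12


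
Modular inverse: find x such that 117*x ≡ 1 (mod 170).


Use the extended Euclidean algorithm on (170, 117); each row r = 170*s + 117*t:
r=170, s=1, t=0
r=117, s=0, t=1
q=1: r=53, s=1, t=-1   [170*(1) + 117*(-1) = 53]
q=2: r=11, s=-2, t=3   [170*(-2) + 117*(3) = 11]
q=4: r=9, s=9, t=-13   [170*(9) + 117*(-13) = 9]
q=1: r=2, s=-11, t=16   [170*(-11) + 117*(16) = 2]
q=4: r=1, s=53, t=-77   [170*(53) + 117*(-77) = 1]
q=2: r=0, s=-117, t=170   [170*(-117) + 117*(170) = 0]
GCD = 1 with t = -77, so 117*(-77) ≡ 1 (mod 170)
Inverse = -77 mod 170 = 93
Check: 117 * 93 = 10881 ≡ 1 (mod 170)

117^(-1) ≡ 93 (mod 170)


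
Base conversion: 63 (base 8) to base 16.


63 (base 8) = 51 (decimal)
51 (decimal) = 33 (base 16)


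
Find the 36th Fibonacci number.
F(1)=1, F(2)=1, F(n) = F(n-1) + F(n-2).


Sequence: 1, 1, 2, 3, 5, 8, 13, 21, 34, 55, 89, 144, 233, 377, 610, 987, 1597, 2584, 4181, 6765, 10946, 17711, 28657, 46368, 75025, 121393, 196418, 317811, 514229, 832040, 1346269, 2178309, 3524578, 5702887, 9227465, 14930352
F(36) = 14930352


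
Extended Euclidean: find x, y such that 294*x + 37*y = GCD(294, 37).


Tabular extended Euclidean (each row: r = 294*s + 37*t):
r=294, s=1, t=0
r=37, s=0, t=1
q=7: r=35, s=1, t=-7   [294*(1) + 37*(-7) = 35]
q=1: r=2, s=-1, t=8   [294*(-1) + 37*(8) = 2]
q=17: r=1, s=18, t=-143   [294*(18) + 37*(-143) = 1]
q=2: r=0, s=-37, t=294   [294*(-37) + 37*(294) = 0]
GCD = 1; from the row with r=1: x=18, y=-143
Check: 294*(18) + 37*(-143) = 5292 - 5291 = 1

GCD = 1, x = 18, y = -143


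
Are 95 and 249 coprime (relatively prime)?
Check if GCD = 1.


Euclidean algorithm:
249 = 2 * 95 + 59
95 = 1 * 59 + 36
59 = 1 * 36 + 23
36 = 1 * 23 + 13
23 = 1 * 13 + 10
13 = 1 * 10 + 3
10 = 3 * 3 + 1
3 = 3 * 1 + 0
GCD(95, 249) = 1

Yes, coprime (GCD = 1)


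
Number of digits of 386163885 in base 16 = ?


386163885 in base 16 = 170464AD
Number of digits = 8

8 digits (base 16)


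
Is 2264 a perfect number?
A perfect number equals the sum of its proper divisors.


Proper divisors of 2264: 1, 2, 4, 8, 283, 566, 1132
Sum = 1 + 2 + 4 + 8 + 283 + 566 + 1132 = 1996

No, 2264 is not perfect (1996 ≠ 2264)


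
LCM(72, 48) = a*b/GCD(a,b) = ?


GCD(72, 48) = 24
LCM = 72*48/24 = 3456/24 = 144

LCM = 144


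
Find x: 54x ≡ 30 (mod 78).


GCD(54, 78) = 6 divides 30
Divide: 9x ≡ 5 (mod 13)
x ≡ 2 (mod 13)


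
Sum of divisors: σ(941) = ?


Divisors of 941: 1, 941
Sum = 1 + 941 = 942

σ(941) = 942


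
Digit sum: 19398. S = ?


1 + 9 + 3 + 9 + 8 = 30


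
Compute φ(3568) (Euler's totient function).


3568 = 2^4 × 223
Prime factors: 2, 223
φ(3568) = 3568 × (1-1/2) × (1-1/223)
= 3568 × 1/2 × 222/223 = 1776

φ(3568) = 1776


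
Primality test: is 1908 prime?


1908 / 2 = 954 (exact division)
1908 is NOT prime.

No, 1908 is not prime


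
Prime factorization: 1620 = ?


1620 / 2 = 810
810 / 2 = 405
405 / 3 = 135
135 / 3 = 45
45 / 3 = 15
15 / 3 = 5
5 / 5 = 1
1620 = 2^2 × 3^4 × 5


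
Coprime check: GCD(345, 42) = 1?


Euclidean algorithm:
345 = 8 * 42 + 9
42 = 4 * 9 + 6
9 = 1 * 6 + 3
6 = 2 * 3 + 0
GCD(345, 42) = 3

No, not coprime (GCD = 3)


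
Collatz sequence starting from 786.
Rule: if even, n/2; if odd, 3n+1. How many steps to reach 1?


786 → 393 → 1180 → 590 → 295 → 886 → 443 → 1330 → 665 → 1996 → 998 → 499 → 1498 → 749 → 2248 → 1124 → 562 → 281 → 844 → 422 → 211 → 634 → 317 → 952 → 476 → 238 → 119 → 358 → 179 → 538 → 269 → 808 → 404 → 202 → 101 → 304 → 152 → 76 → 38 → 19 → 58 → 29 → 88 → 44 → 22 → 11 → 34 → 17 → 52 → 26 → 13 → 40 → 20 → 10 → 5 → 16 → 8 → 4 → 2 → 1
Total steps = 59

59 steps


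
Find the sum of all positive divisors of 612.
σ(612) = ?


Divisors of 612: 1, 2, 3, 4, 6, 9, 12, 17, 18, 34, 36, 51, 68, 102, 153, 204, 306, 612
Sum = 1 + 2 + 3 + 4 + 6 + 9 + 12 + 17 + 18 + 34 + 36 + 51 + 68 + 102 + 153 + 204 + 306 + 612 = 1638

σ(612) = 1638


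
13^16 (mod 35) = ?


13^1 mod 35 = 13
13^2 mod 35 = 29
13^3 mod 35 = 27
13^4 mod 35 = 1
13^5 mod 35 = 13
13^6 mod 35 = 29
13^7 mod 35 = 27
13^8 mod 35 = 1
13^9 mod 35 = 13
13^10 mod 35 = 29
13^11 mod 35 = 27
13^12 mod 35 = 1
13^13 mod 35 = 13
13^14 mod 35 = 29
13^15 mod 35 = 27
13^16 mod 35 = 1


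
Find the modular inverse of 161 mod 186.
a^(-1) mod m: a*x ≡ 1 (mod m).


Use the extended Euclidean algorithm on (186, 161); each row r = 186*s + 161*t:
r=186, s=1, t=0
r=161, s=0, t=1
q=1: r=25, s=1, t=-1   [186*(1) + 161*(-1) = 25]
q=6: r=11, s=-6, t=7   [186*(-6) + 161*(7) = 11]
q=2: r=3, s=13, t=-15   [186*(13) + 161*(-15) = 3]
q=3: r=2, s=-45, t=52   [186*(-45) + 161*(52) = 2]
q=1: r=1, s=58, t=-67   [186*(58) + 161*(-67) = 1]
q=2: r=0, s=-161, t=186   [186*(-161) + 161*(186) = 0]
GCD = 1 with t = -67, so 161*(-67) ≡ 1 (mod 186)
Inverse = -67 mod 186 = 119
Check: 161 * 119 = 19159 ≡ 1 (mod 186)

161^(-1) ≡ 119 (mod 186)


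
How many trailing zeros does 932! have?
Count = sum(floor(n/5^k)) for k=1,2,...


floor(932/5) = 186
floor(932/25) = 37
floor(932/125) = 7
floor(932/625) = 1
Total = 231

231 trailing zeros


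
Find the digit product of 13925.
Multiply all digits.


1 × 3 × 9 × 2 × 5 = 270


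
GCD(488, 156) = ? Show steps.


488 = 3 * 156 + 20
156 = 7 * 20 + 16
20 = 1 * 16 + 4
16 = 4 * 4 + 0
GCD = 4


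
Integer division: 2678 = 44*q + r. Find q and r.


2678 = 44 * 60 + 38
Check: 2640 + 38 = 2678

q = 60, r = 38


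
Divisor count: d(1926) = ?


1926 = 2^1 × 3^2 × 107^1
d(1926) = (1+1) × (2+1) × (1+1) = 12

12 divisors


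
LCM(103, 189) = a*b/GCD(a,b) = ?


GCD(103, 189) = 1
LCM = 103*189/1 = 19467/1 = 19467

LCM = 19467


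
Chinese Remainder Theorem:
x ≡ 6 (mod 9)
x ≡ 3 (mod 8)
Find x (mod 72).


M = 9*8 = 72
M1 = M/9 = 8, M2 = M/8 = 9
M1^(-1) mod 9 = 8, M2^(-1) mod 8 = 1
x = 6*8*8 + 3*9*1 = 411
411 mod 72 = 51
Check: 51 mod 9 = 6 ✓, 51 mod 8 = 3 ✓

x ≡ 51 (mod 72)


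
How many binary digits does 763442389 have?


763442389 in base 2 = 101101100000010011010011010101
Number of digits = 30

30 digits (base 2)


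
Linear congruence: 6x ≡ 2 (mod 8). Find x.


GCD(6, 8) = 2 divides 2
Divide: 3x ≡ 1 (mod 4)
x ≡ 3 (mod 4)


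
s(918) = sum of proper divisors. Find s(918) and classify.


Proper divisors: 1, 2, 3, 6, 9, 17, 18, 27, 34, 51, 54, 102, 153, 306, 459
Sum = 1 + 2 + 3 + 6 + 9 + 17 + 18 + 27 + 34 + 51 + 54 + 102 + 153 + 306 + 459 = 1242
1242 > 918 → abundant

s(918) = 1242 (abundant)


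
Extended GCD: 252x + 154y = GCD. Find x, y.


Tabular extended Euclidean (each row: r = 252*s + 154*t):
r=252, s=1, t=0
r=154, s=0, t=1
q=1: r=98, s=1, t=-1   [252*(1) + 154*(-1) = 98]
q=1: r=56, s=-1, t=2   [252*(-1) + 154*(2) = 56]
q=1: r=42, s=2, t=-3   [252*(2) + 154*(-3) = 42]
q=1: r=14, s=-3, t=5   [252*(-3) + 154*(5) = 14]
q=3: r=0, s=11, t=-18   [252*(11) + 154*(-18) = 0]
GCD = 14; from the row with r=14: x=-3, y=5
Check: 252*(-3) + 154*(5) = -756 + 770 = 14

GCD = 14, x = -3, y = 5


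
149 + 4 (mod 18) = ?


149 + 4 = 153
153 mod 18 = 9


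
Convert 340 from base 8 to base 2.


340 (base 8) = 224 (decimal)
224 (decimal) = 11100000 (base 2)


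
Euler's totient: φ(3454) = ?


3454 = 2 × 11 × 157
Prime factors: 2, 11, 157
φ(3454) = 3454 × (1-1/2) × (1-1/11) × (1-1/157)
= 3454 × 1/2 × 10/11 × 156/157 = 1560

φ(3454) = 1560


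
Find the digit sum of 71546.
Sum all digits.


7 + 1 + 5 + 4 + 6 = 23


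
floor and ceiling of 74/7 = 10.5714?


74/7 = 10.5714
floor = 10
ceil = 11

floor = 10, ceil = 11


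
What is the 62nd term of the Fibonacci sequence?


Sequence: 1, 1, 2, 3, 5, 8, 13, 21, 34, 55, 89, 144, 233, 377, 610, 987, 1597, 2584, 4181, 6765, 10946, 17711, 28657, 46368, 75025, 121393, 196418, 317811, 514229, 832040, 1346269, 2178309, 3524578, 5702887, 9227465, 14930352, 24157817, 39088169, 63245986, 102334155, 165580141, 267914296, 433494437, 701408733, 1134903170, 1836311903, 2971215073, 4807526976, 7778742049, 12586269025, 20365011074, 32951280099, 53316291173, 86267571272, 139583862445, 225851433717, 365435296162, 591286729879, 956722026041, 1548008755920, 2504730781961, 4052739537881
F(62) = 4052739537881


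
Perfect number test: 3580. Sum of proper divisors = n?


Proper divisors of 3580: 1, 2, 4, 5, 10, 20, 179, 358, 716, 895, 1790
Sum = 1 + 2 + 4 + 5 + 10 + 20 + 179 + 358 + 716 + 895 + 1790 = 3980

No, 3580 is not perfect (3980 ≠ 3580)


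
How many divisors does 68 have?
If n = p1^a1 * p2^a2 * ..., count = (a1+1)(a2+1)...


68 = 2^2 × 17^1
d(68) = (2+1) × (1+1) = 6

6 divisors


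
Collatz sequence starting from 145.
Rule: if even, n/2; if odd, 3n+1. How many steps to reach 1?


145 → 436 → 218 → 109 → 328 → 164 → 82 → 41 → 124 → 62 → 31 → 94 → 47 → 142 → 71 → 214 → 107 → 322 → 161 → 484 → 242 → 121 → 364 → 182 → 91 → 274 → 137 → 412 → 206 → 103 → 310 → 155 → 466 → 233 → 700 → 350 → 175 → 526 → 263 → 790 → 395 → 1186 → 593 → 1780 → 890 → 445 → 1336 → 668 → 334 → 167 → 502 → 251 → 754 → 377 → 1132 → 566 → 283 → 850 → 425 → 1276 → 638 → 319 → 958 → 479 → 1438 → 719 → 2158 → 1079 → 3238 → 1619 → 4858 → 2429 → 7288 → 3644 → 1822 → 911 → 2734 → 1367 → 4102 → 2051 → 6154 → 3077 → 9232 → 4616 → 2308 → 1154 → 577 → 1732 → 866 → 433 → 1300 → 650 → 325 → 976 → 488 → 244 → 122 → 61 → 184 → 92 → 46 → 23 → 70 → 35 → 106 → 53 → 160 → 80 → 40 → 20 → 10 → 5 → 16 → 8 → 4 → 2 → 1
Total steps = 116

116 steps
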